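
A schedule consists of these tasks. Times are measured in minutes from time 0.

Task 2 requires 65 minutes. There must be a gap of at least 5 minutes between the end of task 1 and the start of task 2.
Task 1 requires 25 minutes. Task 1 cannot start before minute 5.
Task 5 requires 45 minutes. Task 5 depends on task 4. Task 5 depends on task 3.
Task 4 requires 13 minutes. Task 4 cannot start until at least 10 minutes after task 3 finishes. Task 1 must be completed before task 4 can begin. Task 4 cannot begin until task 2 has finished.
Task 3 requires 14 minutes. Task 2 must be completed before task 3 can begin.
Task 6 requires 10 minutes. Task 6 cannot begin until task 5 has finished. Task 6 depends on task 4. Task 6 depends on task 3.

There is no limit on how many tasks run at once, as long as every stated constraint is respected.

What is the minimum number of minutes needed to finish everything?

After its own release at minute 5, task 1 can start at minute 5 and finishes at minute 30.
Task 2 waits on task 1 (finishes minute 30, plus 5-minute gap → minute 35), so it starts at minute 35 and finishes at 35 + 65 = minute 100.
After task 2 (finishes minute 100), task 3 can start at minute 100 and finishes at minute 114.
Task 4 needs all of task 3 (finishes minute 114, plus 10-minute gap → minute 124); task 1 (finishes minute 30); task 2 (finishes minute 100). That puts its earliest start at minute 124; it finishes at 124 + 13 = minute 137.
For task 5: task 4 (finishes minute 137); task 3 (finishes minute 114). Taking the maximum gives a start of minute 137, and it finishes at 137 + 45 = minute 182.
Task 6 has to wait for task 5 (finishes minute 182); task 4 (finishes minute 137); task 3 (finishes minute 114). The latest of these is minute 182, so task 6 runs minute 182 to 182 + 10 = minute 192.
All tasks are finished once the last one completes. Finish times: Task 1 at 30, Task 2 at 100, Task 3 at 114, Task 4 at 137, Task 5 at 182, Task 6 at 192. The latest is minute 192.

192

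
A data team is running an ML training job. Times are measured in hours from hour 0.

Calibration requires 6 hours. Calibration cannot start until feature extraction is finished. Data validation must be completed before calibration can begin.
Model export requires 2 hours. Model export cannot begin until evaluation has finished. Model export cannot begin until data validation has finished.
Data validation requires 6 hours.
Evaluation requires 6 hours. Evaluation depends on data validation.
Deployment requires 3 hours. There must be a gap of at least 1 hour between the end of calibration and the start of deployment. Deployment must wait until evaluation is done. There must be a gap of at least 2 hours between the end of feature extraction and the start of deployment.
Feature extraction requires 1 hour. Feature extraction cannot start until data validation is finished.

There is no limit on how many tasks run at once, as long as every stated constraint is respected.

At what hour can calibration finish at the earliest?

13

Data validation can start immediately at hour 0; it finishes at hour 6.
After data validation (finishes hour 6), feature extraction can start at hour 6 and finishes at hour 7.
Calibration needs all of feature extraction (finishes hour 7); data validation (finishes hour 6). That puts its earliest start at hour 7; it finishes at 7 + 6 = hour 13.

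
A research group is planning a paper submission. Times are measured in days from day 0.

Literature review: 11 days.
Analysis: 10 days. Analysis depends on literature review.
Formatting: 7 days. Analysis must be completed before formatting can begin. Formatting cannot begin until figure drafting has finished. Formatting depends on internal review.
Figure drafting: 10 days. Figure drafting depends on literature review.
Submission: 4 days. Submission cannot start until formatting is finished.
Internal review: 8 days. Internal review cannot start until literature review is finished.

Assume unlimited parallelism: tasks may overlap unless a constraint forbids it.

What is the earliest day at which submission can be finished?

Literature review has no prerequisites, so it starts at day 0 and finishes at day 11.
Internal review waits on literature review (finishes day 11), so it starts at day 11 and finishes at 11 + 8 = day 19.
After literature review (finishes day 11), figure drafting can start at day 11 and finishes at day 21.
Analysis cannot begin until literature review (finishes day 11). It runs from day 11 to 11 + 10 = day 21.
Formatting has to wait for analysis (finishes day 21); figure drafting (finishes day 21); internal review (finishes day 19). The latest of these is day 21, so formatting runs day 21 to 21 + 7 = day 28.
Submission waits on formatting (finishes day 28), so it starts at day 28 and finishes at 28 + 4 = day 32.

32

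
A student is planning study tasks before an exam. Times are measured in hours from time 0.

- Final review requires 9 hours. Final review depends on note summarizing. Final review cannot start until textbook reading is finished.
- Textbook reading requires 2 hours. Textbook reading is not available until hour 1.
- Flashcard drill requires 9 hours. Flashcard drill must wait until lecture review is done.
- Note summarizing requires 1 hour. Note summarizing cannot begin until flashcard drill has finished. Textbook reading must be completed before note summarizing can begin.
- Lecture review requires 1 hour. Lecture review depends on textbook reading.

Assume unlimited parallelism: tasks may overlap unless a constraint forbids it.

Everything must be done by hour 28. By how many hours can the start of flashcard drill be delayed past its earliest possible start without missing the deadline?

5

Textbook reading cannot begin until its own release at hour 1. It runs from hour 1 to 1 + 2 = hour 3.
Lecture review waits on textbook reading (finishes hour 3), so it starts at hour 3 and finishes at 3 + 1 = hour 4.
After lecture review (finishes hour 4), flashcard drill can start at hour 4 and finishes at hour 13.

Working backward from the deadline:
Nothing follows final review; the deadline of hour 28 is its only limit. It must start by 28 − 9 = hour 19.
Note summarizing feeds into final review (must start by hour 19); so note summarizing must finish by hour 19 and therefore start by hour 18.
Since note summarizing (must start by hour 18) depends on it, flashcard drill must finish by hour 18. Backing off its 9-hour duration gives a latest start of hour 9.
So flashcard drill can start as early as hour 4 and as late as hour 9, giving 9 − 4 = 5 hours of slack.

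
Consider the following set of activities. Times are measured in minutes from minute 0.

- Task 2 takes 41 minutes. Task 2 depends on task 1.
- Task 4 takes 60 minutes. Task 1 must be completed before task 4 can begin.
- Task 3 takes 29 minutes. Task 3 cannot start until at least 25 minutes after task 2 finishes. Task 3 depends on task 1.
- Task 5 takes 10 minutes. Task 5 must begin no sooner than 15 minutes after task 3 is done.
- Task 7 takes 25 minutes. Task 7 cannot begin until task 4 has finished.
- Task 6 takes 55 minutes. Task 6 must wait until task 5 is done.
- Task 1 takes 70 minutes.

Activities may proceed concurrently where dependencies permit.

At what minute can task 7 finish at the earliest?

155

Nothing blocks task 1, so it runs from minute 0 to minute 70.
After task 1 (finishes minute 70), task 4 can start at minute 70 and finishes at minute 130.
After task 4 (finishes minute 130), task 7 can start at minute 130 and finishes at minute 155.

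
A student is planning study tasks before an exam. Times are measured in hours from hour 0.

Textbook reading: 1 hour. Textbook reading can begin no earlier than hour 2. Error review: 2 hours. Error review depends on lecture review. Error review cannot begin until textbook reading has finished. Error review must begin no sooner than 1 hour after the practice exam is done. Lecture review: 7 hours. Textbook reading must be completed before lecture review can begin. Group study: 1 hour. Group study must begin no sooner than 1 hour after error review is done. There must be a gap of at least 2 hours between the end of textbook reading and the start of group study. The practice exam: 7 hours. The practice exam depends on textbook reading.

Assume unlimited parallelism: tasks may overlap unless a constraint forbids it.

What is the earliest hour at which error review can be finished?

After its own release at hour 2, textbook reading can start at hour 2 and finishes at hour 3.
After textbook reading (finishes hour 3), the practice exam can start at hour 3 and finishes at hour 10.
After textbook reading (finishes hour 3), lecture review can start at hour 3 and finishes at hour 10.
Error review has to wait for lecture review (finishes hour 10); textbook reading (finishes hour 3); the practice exam (finishes hour 10, plus 1-hour gap → hour 11). The latest of these is hour 11, so error review runs hour 11 to 11 + 2 = hour 13.

13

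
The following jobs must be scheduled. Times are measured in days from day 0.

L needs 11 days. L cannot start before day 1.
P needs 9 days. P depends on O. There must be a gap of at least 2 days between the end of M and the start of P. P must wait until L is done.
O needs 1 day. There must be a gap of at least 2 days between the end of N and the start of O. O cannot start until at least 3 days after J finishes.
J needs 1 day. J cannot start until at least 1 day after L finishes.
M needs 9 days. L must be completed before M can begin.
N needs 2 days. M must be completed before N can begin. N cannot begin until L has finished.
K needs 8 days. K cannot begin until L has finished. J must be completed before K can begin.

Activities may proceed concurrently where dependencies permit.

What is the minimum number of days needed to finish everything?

35

L cannot begin until its own release at day 1. It runs from day 1 to 1 + 11 = day 12.
After L (finishes day 12), M can start at day 12 and finishes at day 21.
N cannot start until M (finishes day 21); L (finishes day 12). The controlling bound is day 21, so N finishes at 21 + 2 = day 23.
J cannot begin until L (finishes day 12, plus 1-day gap → day 13). It runs from day 13 to 13 + 1 = day 14.
O has to wait for N (finishes day 23, plus 2-day gap → day 25); J (finishes day 14, plus 3-day gap → day 17). The latest of these is day 25, so O runs day 25 to 25 + 1 = day 26.
P cannot start until O (finishes day 26); M (finishes day 21, plus 2-day gap → day 23); L (finishes day 12). The controlling bound is day 26, so P finishes at 26 + 9 = day 35.
K cannot start until L (finishes day 12); J (finishes day 14). The controlling bound is day 14, so K finishes at 14 + 8 = day 22.
All tasks are finished once the last one completes. Finish times: J at 14, K at 22, L at 12, M at 21, N at 23, O at 26, P at 35. The latest is day 35.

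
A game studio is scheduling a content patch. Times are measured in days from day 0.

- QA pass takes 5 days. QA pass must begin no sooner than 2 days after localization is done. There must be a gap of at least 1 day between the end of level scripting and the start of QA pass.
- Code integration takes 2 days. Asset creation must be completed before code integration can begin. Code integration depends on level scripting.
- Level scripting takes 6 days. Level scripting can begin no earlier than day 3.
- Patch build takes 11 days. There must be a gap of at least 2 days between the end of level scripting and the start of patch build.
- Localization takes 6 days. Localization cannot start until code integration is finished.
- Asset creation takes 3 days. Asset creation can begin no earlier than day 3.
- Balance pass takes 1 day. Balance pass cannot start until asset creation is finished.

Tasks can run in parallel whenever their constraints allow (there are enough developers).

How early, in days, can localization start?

Level scripting cannot begin until its own release at day 3. It runs from day 3 to 3 + 6 = day 9.
After its own release at day 3, asset creation can start at day 3 and finishes at day 6.
Code integration cannot start until asset creation (finishes day 6); level scripting (finishes day 9). The controlling bound is day 9, so code integration finishes at 9 + 2 = day 11.
Localization waits on code integration (finishes day 11), so the earliest it can start is day 11.

11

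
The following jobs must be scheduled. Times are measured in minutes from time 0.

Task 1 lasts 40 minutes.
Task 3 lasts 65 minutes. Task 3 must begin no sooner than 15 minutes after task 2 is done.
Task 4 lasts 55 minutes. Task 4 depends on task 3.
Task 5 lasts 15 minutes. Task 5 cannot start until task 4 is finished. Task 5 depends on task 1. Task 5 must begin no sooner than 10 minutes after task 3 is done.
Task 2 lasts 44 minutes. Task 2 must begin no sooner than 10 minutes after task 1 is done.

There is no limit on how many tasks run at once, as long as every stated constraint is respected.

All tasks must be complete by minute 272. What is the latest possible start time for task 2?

Nothing follows task 5; the deadline of minute 272 is its only limit. It must start by 272 − 15 = minute 257.
Task 4 must finish before task 5 (must start by minute 257). With a 55-minute duration, task 4 must start by 257 − 55 = minute 202.
Task 3 has several dependents: task 4 (must start by minute 202); task 5 (must start by minute 257, minus 10-minute gap → minute 247). The earliest of those limits is minute 202, so task 3 must start by 202 − 65 = minute 137.
Task 2 has to be done before task 3 (must start by minute 137, minus 15-minute gap → minute 122). That means finishing by minute 122, i.e. starting by 122 − 44 = minute 78.

78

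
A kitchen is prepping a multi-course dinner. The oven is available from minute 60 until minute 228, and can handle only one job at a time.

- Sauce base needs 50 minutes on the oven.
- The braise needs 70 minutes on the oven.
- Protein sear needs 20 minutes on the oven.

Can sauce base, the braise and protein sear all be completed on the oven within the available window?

Yes

The oven window is 228 − 60 = 168 minutes.
Running back to back, the jobs need 50 + 70 + 20 = 140 minutes on the oven.
Since 140 ≤ 168, they fit within the window.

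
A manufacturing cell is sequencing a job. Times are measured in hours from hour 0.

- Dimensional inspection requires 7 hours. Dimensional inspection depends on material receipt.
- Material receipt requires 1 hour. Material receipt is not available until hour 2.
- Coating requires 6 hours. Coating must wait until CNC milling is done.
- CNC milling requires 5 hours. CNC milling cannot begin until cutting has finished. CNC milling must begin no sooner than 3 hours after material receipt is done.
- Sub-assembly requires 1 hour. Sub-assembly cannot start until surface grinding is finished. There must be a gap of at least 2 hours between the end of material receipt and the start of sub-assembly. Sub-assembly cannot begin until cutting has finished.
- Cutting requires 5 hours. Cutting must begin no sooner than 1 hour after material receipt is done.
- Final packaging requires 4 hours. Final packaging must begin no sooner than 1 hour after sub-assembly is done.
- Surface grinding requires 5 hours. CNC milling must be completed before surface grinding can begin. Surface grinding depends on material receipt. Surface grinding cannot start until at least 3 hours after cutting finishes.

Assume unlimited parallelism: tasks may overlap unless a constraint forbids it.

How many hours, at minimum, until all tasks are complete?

After its own release at hour 2, material receipt can start at hour 2 and finishes at hour 3.
Dimensional inspection cannot begin until material receipt (finishes hour 3). It runs from hour 3 to 3 + 7 = hour 10.
Cutting waits on material receipt (finishes hour 3, plus 1-hour gap → hour 4), so it starts at hour 4 and finishes at 4 + 5 = hour 9.
For CNC milling: cutting (finishes hour 9); material receipt (finishes hour 3, plus 3-hour gap → hour 6). Taking the maximum gives a start of hour 9, and it finishes at 9 + 5 = hour 14.
Coating cannot begin until CNC milling (finishes hour 14). It runs from hour 14 to 14 + 6 = hour 20.
Surface grinding needs all of CNC milling (finishes hour 14); material receipt (finishes hour 3); cutting (finishes hour 9, plus 3-hour gap → hour 12). That puts its earliest start at hour 14; it finishes at 14 + 5 = hour 19.
Sub-assembly cannot start until surface grinding (finishes hour 19); material receipt (finishes hour 3, plus 2-hour gap → hour 5); cutting (finishes hour 9). The controlling bound is hour 19, so sub-assembly finishes at 19 + 1 = hour 20.
After sub-assembly (finishes hour 20, plus 1-hour gap → hour 21), final packaging can start at hour 21 and finishes at hour 25.
All tasks are finished once the last one completes. Finish times: Material receipt at 3, Cutting at 9, CNC milling at 14, Surface grinding at 19, Dimensional inspection at 10, Coating at 20, Sub-assembly at 20, Final packaging at 25. The latest is hour 25.

25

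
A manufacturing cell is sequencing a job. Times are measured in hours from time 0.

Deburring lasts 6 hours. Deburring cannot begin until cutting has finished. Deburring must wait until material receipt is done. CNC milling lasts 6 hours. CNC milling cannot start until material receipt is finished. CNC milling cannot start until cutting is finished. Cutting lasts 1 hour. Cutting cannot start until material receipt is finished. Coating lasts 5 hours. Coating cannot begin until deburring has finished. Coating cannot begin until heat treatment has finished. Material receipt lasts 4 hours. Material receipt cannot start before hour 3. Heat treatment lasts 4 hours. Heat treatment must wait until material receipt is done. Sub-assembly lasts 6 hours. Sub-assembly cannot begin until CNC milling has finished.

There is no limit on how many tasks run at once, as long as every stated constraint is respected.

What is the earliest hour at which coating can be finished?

19

Material receipt cannot begin until its own release at hour 3. It runs from hour 3 to 3 + 4 = hour 7.
Heat treatment cannot begin until material receipt (finishes hour 7). It runs from hour 7 to 7 + 4 = hour 11.
After material receipt (finishes hour 7), cutting can start at hour 7 and finishes at hour 8.
For deburring: cutting (finishes hour 8); material receipt (finishes hour 7). Taking the maximum gives a start of hour 8, and it finishes at 8 + 6 = hour 14.
Coating has to wait for deburring (finishes hour 14); heat treatment (finishes hour 11). The latest of these is hour 14, so coating runs hour 14 to 14 + 5 = hour 19.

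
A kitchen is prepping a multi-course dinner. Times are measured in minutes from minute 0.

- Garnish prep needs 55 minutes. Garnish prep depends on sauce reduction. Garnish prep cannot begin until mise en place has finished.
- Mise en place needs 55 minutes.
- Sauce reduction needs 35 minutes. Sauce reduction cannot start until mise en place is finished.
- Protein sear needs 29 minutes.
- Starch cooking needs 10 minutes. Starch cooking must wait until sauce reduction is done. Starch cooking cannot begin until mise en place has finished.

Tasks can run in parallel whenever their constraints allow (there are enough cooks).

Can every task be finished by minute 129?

No

Protein sear can start immediately at minute 0; it finishes at minute 29.
Mise en place has no prerequisites, so it starts at minute 0 and finishes at minute 55.
Sauce reduction cannot begin until mise en place (finishes minute 55). It runs from minute 55 to 55 + 35 = minute 90.
For garnish prep: sauce reduction (finishes minute 90); mise en place (finishes minute 55). Taking the maximum gives a start of minute 90, and it finishes at 90 + 55 = minute 145.
Starch cooking needs all of sauce reduction (finishes minute 90); mise en place (finishes minute 55). That puts its earliest start at minute 90; it finishes at 90 + 10 = minute 100.
The earliest everything can be done is minute 145, which is after the deadline of 129, so it is not possible.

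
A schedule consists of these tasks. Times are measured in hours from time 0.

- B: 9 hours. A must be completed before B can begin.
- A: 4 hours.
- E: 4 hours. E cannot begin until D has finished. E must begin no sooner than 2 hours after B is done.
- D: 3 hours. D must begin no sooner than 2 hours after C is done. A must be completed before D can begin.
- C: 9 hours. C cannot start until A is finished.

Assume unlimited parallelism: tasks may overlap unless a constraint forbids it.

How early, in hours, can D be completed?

Nothing blocks A, so it runs from hour 0 to hour 4.
After A (finishes hour 4), C can start at hour 4 and finishes at hour 13.
D cannot start until C (finishes hour 13, plus 2-hour gap → hour 15); A (finishes hour 4). The controlling bound is hour 15, so D finishes at 15 + 3 = hour 18.

18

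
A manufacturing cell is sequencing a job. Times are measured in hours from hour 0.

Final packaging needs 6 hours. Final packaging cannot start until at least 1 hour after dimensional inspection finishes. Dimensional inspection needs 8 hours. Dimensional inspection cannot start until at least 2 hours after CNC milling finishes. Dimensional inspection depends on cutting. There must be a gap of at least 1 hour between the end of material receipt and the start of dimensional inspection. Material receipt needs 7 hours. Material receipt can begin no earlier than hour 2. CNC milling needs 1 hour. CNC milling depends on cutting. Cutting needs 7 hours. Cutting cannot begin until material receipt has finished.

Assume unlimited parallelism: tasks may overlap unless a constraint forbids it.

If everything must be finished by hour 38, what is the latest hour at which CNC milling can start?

Final packaging has no dependents, so it just needs to finish by hour 38. Starting by 38 − 6 = hour 32 achieves that.
Dimensional inspection feeds into final packaging (must start by hour 32, minus 1-hour gap → hour 31); so dimensional inspection must finish by hour 31 and therefore start by hour 23.
Since dimensional inspection (must start by hour 23, minus 2-hour gap → hour 21) depends on it, CNC milling must finish by hour 21. Backing off its 1-hour duration gives a latest start of hour 20.

20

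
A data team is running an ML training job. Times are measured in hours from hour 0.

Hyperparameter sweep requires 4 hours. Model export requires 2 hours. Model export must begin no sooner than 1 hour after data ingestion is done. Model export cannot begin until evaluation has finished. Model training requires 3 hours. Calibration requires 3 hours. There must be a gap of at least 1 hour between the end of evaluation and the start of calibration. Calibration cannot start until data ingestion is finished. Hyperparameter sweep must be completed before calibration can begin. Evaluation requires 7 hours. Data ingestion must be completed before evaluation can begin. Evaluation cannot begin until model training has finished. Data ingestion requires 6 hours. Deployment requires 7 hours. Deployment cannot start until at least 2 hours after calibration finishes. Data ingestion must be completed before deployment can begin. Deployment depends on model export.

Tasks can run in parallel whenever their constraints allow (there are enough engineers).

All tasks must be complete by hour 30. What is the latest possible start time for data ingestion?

4

Deployment has no dependents, so it just needs to finish by hour 30. Starting by 30 − 7 = hour 23 achieves that.
Calibration feeds into deployment (must start by hour 23, minus 2-hour gap → hour 21); so calibration must finish by hour 21 and therefore start by hour 18.
Model export has to be done before deployment (must start by hour 23). That means finishing by hour 23, i.e. starting by 23 − 2 = hour 21.
Evaluation must finish in time for calibration (must start by hour 18, minus 1-hour gap → hour 17); model export (must start by hour 21). The tightest is hour 17, so evaluation must start by 17 − 7 = hour 10.
For data ingestion: evaluation (must start by hour 10); calibration (must start by hour 18); model export (must start by hour 21, minus 1-hour gap → hour 20); deployment (must start by hour 23). The most restrictive is hour 10; with a 6-hour duration, data ingestion must start by hour 4.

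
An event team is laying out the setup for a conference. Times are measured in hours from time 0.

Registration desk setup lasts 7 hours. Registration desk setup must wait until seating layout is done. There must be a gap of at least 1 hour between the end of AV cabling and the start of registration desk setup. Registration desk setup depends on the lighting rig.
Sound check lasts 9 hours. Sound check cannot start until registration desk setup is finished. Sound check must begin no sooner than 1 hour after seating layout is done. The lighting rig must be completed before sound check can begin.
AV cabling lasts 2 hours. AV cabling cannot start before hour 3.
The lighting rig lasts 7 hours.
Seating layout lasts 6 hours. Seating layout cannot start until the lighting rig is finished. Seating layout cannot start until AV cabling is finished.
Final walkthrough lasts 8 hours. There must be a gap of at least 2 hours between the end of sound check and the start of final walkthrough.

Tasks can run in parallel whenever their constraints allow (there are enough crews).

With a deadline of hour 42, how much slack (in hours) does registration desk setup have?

After its own release at hour 3, AV cabling can start at hour 3 and finishes at hour 5.
The lighting rig has no prerequisites, so it starts at hour 0 and finishes at hour 7.
Seating layout needs all of the lighting rig (finishes hour 7); AV cabling (finishes hour 5). That puts its earliest start at hour 7; it finishes at 7 + 6 = hour 13.
Registration desk setup cannot start until seating layout (finishes hour 13); AV cabling (finishes hour 5, plus 1-hour gap → hour 6); the lighting rig (finishes hour 7). The controlling bound is hour 13, so registration desk setup finishes at 13 + 7 = hour 20.

Working backward from the deadline:
To finish by hour 42, final walkthrough (duration 8) must start no later than hour 34.
Sound check must finish before final walkthrough (must start by hour 34, minus 2-hour gap → hour 32). With a 9-hour duration, sound check must start by 32 − 9 = hour 23.
Registration desk setup has to be done before sound check (must start by hour 23). That means finishing by hour 23, i.e. starting by 23 − 7 = hour 16.
So registration desk setup can start as early as hour 13 and as late as hour 16, giving 16 − 13 = 3 hours of slack.

3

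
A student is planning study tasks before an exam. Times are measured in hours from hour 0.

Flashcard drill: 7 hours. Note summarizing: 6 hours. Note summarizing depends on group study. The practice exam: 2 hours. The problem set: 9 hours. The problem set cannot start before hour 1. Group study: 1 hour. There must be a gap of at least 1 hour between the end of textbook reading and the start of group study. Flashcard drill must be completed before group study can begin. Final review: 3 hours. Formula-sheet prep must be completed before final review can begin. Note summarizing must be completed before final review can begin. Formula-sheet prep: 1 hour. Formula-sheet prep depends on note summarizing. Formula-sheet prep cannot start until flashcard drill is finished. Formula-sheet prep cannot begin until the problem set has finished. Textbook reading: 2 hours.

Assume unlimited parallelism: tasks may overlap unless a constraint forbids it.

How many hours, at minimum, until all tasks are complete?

18

The practice exam can start immediately at hour 0; it finishes at hour 2.
Flashcard drill has no prerequisites, so it starts at hour 0 and finishes at hour 7.
The problem set cannot begin until its own release at hour 1. It runs from hour 1 to 1 + 9 = hour 10.
Textbook reading can start immediately at hour 0; it finishes at hour 2.
Group study has to wait for textbook reading (finishes hour 2, plus 1-hour gap → hour 3); flashcard drill (finishes hour 7). The latest of these is hour 7, so group study runs hour 7 to 7 + 1 = hour 8.
After group study (finishes hour 8), note summarizing can start at hour 8 and finishes at hour 14.
Formula-sheet prep cannot start until note summarizing (finishes hour 14); flashcard drill (finishes hour 7); the problem set (finishes hour 10). The controlling bound is hour 14, so formula-sheet prep finishes at 14 + 1 = hour 15.
Final review cannot start until formula-sheet prep (finishes hour 15); note summarizing (finishes hour 14). The controlling bound is hour 15, so final review finishes at 15 + 3 = hour 18.
All tasks are finished once the last one completes. Finish times: Textbook reading at 2, The problem set at 10, Flashcard drill at 7, The practice exam at 2, Group study at 8, Note summarizing at 14, Formula-sheet prep at 15, Final review at 18. The latest is hour 18.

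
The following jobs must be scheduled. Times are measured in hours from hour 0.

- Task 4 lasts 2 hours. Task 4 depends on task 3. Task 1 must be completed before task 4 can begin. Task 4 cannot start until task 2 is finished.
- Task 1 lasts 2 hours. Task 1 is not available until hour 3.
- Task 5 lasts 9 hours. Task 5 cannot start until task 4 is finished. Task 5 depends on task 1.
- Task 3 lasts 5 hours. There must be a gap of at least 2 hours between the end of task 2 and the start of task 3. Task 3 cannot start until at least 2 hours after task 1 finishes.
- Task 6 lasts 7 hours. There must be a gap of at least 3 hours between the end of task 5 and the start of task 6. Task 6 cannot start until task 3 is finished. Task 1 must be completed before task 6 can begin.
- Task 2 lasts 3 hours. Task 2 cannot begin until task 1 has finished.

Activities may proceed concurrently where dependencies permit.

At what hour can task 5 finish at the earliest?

26

Task 1 cannot begin until its own release at hour 3. It runs from hour 3 to 3 + 2 = hour 5.
Task 2 cannot begin until task 1 (finishes hour 5). It runs from hour 5 to 5 + 3 = hour 8.
For task 3: task 2 (finishes hour 8, plus 2-hour gap → hour 10); task 1 (finishes hour 5, plus 2-hour gap → hour 7). Taking the maximum gives a start of hour 10, and it finishes at 10 + 5 = hour 15.
For task 4: task 3 (finishes hour 15); task 1 (finishes hour 5); task 2 (finishes hour 8). Taking the maximum gives a start of hour 15, and it finishes at 15 + 2 = hour 17.
Task 5 has to wait for task 4 (finishes hour 17); task 1 (finishes hour 5). The latest of these is hour 17, so task 5 runs hour 17 to 17 + 9 = hour 26.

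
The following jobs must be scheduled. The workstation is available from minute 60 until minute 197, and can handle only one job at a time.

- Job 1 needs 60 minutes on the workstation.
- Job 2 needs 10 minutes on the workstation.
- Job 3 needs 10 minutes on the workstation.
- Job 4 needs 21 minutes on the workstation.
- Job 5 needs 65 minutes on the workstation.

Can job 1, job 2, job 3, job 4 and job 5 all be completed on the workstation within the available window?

No

The workstation window is 197 − 60 = 137 minutes.
Running back to back, the jobs need 60 + 10 + 10 + 21 + 65 = 166 minutes on the workstation.
Since 166 > 137, they cannot all fit.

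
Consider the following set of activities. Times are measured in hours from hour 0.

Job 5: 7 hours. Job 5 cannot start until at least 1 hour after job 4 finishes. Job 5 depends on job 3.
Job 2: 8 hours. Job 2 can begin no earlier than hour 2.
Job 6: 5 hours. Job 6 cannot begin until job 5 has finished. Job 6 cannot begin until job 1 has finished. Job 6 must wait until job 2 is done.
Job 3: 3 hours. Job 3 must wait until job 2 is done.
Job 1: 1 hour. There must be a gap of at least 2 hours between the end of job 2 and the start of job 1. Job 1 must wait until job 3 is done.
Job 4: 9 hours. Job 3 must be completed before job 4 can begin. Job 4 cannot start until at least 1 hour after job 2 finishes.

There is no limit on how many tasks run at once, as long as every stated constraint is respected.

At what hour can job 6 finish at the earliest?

35

Job 2 waits on its own release at hour 2, so it starts at hour 2 and finishes at 2 + 8 = hour 10.
After job 2 (finishes hour 10), job 3 can start at hour 10 and finishes at hour 13.
Job 4 needs all of job 3 (finishes hour 13); job 2 (finishes hour 10, plus 1-hour gap → hour 11). That puts its earliest start at hour 13; it finishes at 13 + 9 = hour 22.
Job 5 has to wait for job 4 (finishes hour 22, plus 1-hour gap → hour 23); job 3 (finishes hour 13). The latest of these is hour 23, so job 5 runs hour 23 to 23 + 7 = hour 30.
Job 1 needs all of job 2 (finishes hour 10, plus 2-hour gap → hour 12); job 3 (finishes hour 13). That puts its earliest start at hour 13; it finishes at 13 + 1 = hour 14.
Job 6 cannot start until job 5 (finishes hour 30); job 1 (finishes hour 14); job 2 (finishes hour 10). The controlling bound is hour 30, so job 6 finishes at 30 + 5 = hour 35.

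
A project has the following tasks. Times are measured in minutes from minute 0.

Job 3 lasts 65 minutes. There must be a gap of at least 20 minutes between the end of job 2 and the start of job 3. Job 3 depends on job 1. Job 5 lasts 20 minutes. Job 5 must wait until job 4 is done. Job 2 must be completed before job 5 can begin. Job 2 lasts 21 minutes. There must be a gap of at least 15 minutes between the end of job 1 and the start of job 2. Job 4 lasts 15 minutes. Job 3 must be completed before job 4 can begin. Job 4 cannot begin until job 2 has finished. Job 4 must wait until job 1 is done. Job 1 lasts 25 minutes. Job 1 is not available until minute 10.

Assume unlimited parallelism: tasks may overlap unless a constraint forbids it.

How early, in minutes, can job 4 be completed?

171

After its own release at minute 10, job 1 can start at minute 10 and finishes at minute 35.
After job 1 (finishes minute 35, plus 15-minute gap → minute 50), job 2 can start at minute 50 and finishes at minute 71.
Job 3 has to wait for job 2 (finishes minute 71, plus 20-minute gap → minute 91); job 1 (finishes minute 35). The latest of these is minute 91, so job 3 runs minute 91 to 91 + 65 = minute 156.
Job 4 cannot start until job 3 (finishes minute 156); job 2 (finishes minute 71); job 1 (finishes minute 35). The controlling bound is minute 156, so job 4 finishes at 156 + 15 = minute 171.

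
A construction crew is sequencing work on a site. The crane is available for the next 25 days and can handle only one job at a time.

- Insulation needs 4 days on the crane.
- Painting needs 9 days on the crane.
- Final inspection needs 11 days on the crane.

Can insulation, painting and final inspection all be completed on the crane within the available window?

Yes

Running back to back, the jobs need 4 + 9 + 11 = 24 days on the crane.
Since 24 ≤ 25, they fit within the window.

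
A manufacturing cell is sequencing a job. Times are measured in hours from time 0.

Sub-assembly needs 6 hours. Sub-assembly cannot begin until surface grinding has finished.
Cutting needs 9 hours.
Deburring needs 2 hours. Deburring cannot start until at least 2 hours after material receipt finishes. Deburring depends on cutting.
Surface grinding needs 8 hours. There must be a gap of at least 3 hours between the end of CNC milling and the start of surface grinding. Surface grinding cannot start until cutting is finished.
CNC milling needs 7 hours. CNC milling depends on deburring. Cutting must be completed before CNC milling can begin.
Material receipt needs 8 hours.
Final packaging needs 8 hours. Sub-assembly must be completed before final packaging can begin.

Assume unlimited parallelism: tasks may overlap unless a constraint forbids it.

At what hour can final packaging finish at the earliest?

Nothing blocks cutting, so it runs from hour 0 to hour 9.
Material receipt has no prerequisites, so it starts at hour 0 and finishes at hour 8.
Deburring cannot start until material receipt (finishes hour 8, plus 2-hour gap → hour 10); cutting (finishes hour 9). The controlling bound is hour 10, so deburring finishes at 10 + 2 = hour 12.
For CNC milling: deburring (finishes hour 12); cutting (finishes hour 9). Taking the maximum gives a start of hour 12, and it finishes at 12 + 7 = hour 19.
Surface grinding needs all of CNC milling (finishes hour 19, plus 3-hour gap → hour 22); cutting (finishes hour 9). That puts its earliest start at hour 22; it finishes at 22 + 8 = hour 30.
Sub-assembly cannot begin until surface grinding (finishes hour 30). It runs from hour 30 to 30 + 6 = hour 36.
After sub-assembly (finishes hour 36), final packaging can start at hour 36 and finishes at hour 44.

44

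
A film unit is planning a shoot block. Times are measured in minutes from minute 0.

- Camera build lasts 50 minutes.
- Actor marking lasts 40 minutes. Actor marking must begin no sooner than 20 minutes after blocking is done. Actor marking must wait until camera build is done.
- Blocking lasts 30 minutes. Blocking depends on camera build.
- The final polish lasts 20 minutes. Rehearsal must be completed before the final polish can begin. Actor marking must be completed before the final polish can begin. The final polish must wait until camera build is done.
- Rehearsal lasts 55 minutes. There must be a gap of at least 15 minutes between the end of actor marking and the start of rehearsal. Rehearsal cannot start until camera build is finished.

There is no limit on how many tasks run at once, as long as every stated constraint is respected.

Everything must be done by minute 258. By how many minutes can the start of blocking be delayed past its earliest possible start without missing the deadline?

Camera build can start immediately at minute 0; it finishes at minute 50.
Blocking waits on camera build (finishes minute 50), so it starts at minute 50 and finishes at 50 + 30 = minute 80.

Working backward from the deadline:
To finish by minute 258, the final polish (duration 20) must start no later than minute 238.
Since the final polish (must start by minute 238) depends on it, rehearsal must finish by minute 238. Backing off its 55-minute duration gives a latest start of minute 183.
For actor marking: rehearsal (must start by minute 183, minus 15-minute gap → minute 168); the final polish (must start by minute 238). The most restrictive is minute 168; with a 40-minute duration, actor marking must start by minute 128.
Blocking has to be done before actor marking (must start by minute 128, minus 20-minute gap → minute 108). That means finishing by minute 108, i.e. starting by 108 − 30 = minute 78.
So blocking can start as early as minute 50 and as late as minute 78, giving 78 − 50 = 28 minutes of slack.

28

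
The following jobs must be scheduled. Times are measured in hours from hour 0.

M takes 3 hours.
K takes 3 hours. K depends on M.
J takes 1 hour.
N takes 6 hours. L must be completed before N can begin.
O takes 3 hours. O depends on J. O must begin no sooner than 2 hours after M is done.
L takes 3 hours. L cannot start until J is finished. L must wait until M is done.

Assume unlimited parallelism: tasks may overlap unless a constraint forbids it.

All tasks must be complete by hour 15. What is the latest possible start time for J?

5

N has no dependents, so it just needs to finish by hour 15. Starting by 15 − 6 = hour 9 achieves that.
L must finish before N (must start by hour 9). With a 3-hour duration, L must start by 9 − 3 = hour 6.
O has no dependents, so it just needs to finish by hour 15. Starting by 15 − 3 = hour 12 achieves that.
J feeds L (must start by hour 6); O (must start by hour 12). Taking the minimum, J must finish by hour 6 and start by 6 − 1 = hour 5.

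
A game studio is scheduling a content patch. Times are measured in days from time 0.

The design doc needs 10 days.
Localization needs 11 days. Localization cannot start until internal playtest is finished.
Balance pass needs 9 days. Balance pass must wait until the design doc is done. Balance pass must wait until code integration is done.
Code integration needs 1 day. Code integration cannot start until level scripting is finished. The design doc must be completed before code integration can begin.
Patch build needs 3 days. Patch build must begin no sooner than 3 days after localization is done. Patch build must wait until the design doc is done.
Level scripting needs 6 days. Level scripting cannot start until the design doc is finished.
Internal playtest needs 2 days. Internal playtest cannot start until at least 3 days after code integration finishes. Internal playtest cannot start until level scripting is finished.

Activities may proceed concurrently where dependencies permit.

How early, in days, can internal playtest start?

The design doc has no prerequisites, so it starts at day 0 and finishes at day 10.
After the design doc (finishes day 10), level scripting can start at day 10 and finishes at day 16.
Code integration needs all of level scripting (finishes day 16); the design doc (finishes day 10). That puts its earliest start at day 16; it finishes at 16 + 1 = day 17.
Internal playtest waits on code integration (finishes day 17, plus 3-day gap → day 20); level scripting (finishes day 16). The latest of these is day 20, which is the earliest internal playtest can start.

20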